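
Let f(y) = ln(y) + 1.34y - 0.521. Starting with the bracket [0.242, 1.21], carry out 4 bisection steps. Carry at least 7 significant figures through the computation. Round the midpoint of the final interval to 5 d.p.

f(0.242000) = -1.615538, f(1.210000) = 1.291020 (opposite signs)
step 1: m = 0.726000, f(m) = 0.131635 > 0 → root in [0.242000, 0.726000]
step 2: m = 0.484000, f(m) = -0.598110 < 0 → root in [0.484000, 0.726000]
step 3: m = 0.605000, f(m) = -0.212827 < 0 → root in [0.605000, 0.726000]
step 4: m = 0.665500, f(m) = -0.036447 < 0 → root in [0.665500, 0.726000]
Midpoint of [0.665500, 0.726000] = 0.695750

0.69575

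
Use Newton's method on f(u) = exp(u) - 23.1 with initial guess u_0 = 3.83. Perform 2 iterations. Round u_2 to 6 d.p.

3.157080

Newton update: u ← u − f(u)/f'(u).
f'(u) = exp(u)
u_0 = 3.830000: f = 22.962538, f' = 46.062538 → u_1 = 3.830000 - (22.962538)/(46.062538) = 3.331492
u_1 = 3.331492: f = 4.880060, f' = 27.980060 → u_2 = 3.331492 - (4.880060)/(27.980060) = 3.157080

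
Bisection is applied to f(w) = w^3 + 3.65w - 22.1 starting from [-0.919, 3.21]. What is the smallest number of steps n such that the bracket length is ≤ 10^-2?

9

Initial width b − a = 3.21 − -0.919 = 4.129000.
After n steps the width is (b−a)/2^n; need (b−a)/2^n ≤ 10^-2.
So n ≥ log₂(4.129000/10^-2) = log₂(412.9000) ≈ 8.6896.
Hence n = 9.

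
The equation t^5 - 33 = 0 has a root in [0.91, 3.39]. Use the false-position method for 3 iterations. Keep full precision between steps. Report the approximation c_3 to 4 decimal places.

f(0.910000) = -32.375968, f(3.390000) = 414.711749
step 1: c = 1.089590, f(c) = -31.464269 < 0 → new bracket [1.089590, 3.390000]
step 2: c = 1.251814, f(c) = -29.926029 < 0 → new bracket [1.251814, 3.390000]
step 3: c = 1.395723, f(c) = -27.703403 < 0 → new bracket [1.395723, 3.390000]

1.3957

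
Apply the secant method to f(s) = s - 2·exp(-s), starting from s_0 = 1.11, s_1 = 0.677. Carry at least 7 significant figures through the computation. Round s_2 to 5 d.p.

Secant update: s_(k+1) = s_k − f(s_k)·(s_k − s_(k-1))/(f(s_k) − f(s_(k-1))).
f(s_0) = 0.450882, f(s_1) = -0.339278
s_2 = 0.677000 - (-0.339278)·(0.677000 - 1.110000)/(-0.339278 - (0.450882)) = 0.862921; f(s_2) = 0.019066

0.86292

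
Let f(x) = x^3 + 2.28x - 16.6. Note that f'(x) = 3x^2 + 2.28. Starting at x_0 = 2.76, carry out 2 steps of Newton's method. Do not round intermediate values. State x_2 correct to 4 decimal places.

Newton update: x ← x − f(x)/f'(x).
x_0 = 2.760000: f = 10.717376, f' = 25.132800 → x_1 = 2.760000 - (10.717376)/(25.132800) = 2.333570
x_1 = 2.333570: f = 1.428112, f' = 18.616649 → x_2 = 2.333570 - (1.428112)/(18.616649) = 2.256859

2.2569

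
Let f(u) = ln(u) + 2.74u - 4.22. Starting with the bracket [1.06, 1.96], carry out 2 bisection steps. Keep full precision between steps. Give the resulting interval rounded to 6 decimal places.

f(1.060000) = -1.257331, f(1.960000) = 1.823344 (opposite signs)
step 1: m = 1.510000, f(m) = 0.329510 > 0 → root in [1.060000, 1.510000]
step 2: m = 1.285000, f(m) = -0.448341 < 0 → root in [1.285000, 1.510000]

[1.285000, 1.510000]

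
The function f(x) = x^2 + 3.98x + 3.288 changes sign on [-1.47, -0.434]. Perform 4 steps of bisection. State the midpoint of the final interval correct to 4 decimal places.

f(-1.470000) = -0.401700, f(-0.434000) = 1.749036 (opposite signs)
step 1: m = -0.952000, f(m) = 0.405344 > 0 → root in [-1.470000, -0.952000]
step 2: m = -1.211000, f(m) = -0.065259 < 0 → root in [-1.211000, -0.952000]
step 3: m = -1.081500, f(m) = 0.153272 > 0 → root in [-1.211000, -1.081500]
step 4: m = -1.146250, f(m) = 0.039814 > 0 → root in [-1.211000, -1.146250]
Midpoint of [-1.211000, -1.146250] = -1.178625

-1.1786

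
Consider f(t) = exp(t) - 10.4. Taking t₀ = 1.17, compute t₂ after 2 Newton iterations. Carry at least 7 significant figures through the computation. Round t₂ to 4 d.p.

2.7457

f'(t) = exp(t)
t_0 = 1.170000: f = -7.178007, f' = 3.221993 → t_1 = 1.170000 - (-7.178007)/(3.221993) = 3.397816
t_1 = 3.397816: f = 19.498736, f' = 29.898736 → t_2 = 3.397816 - (19.498736)/(29.898736) = 2.745657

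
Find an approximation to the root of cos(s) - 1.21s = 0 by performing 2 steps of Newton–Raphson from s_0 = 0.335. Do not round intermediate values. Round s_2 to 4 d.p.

0.6555

f'(s) = -sin(s) - 1.21
s_0 = 0.335000: f = 0.539060, f' = -1.538769 → s_1 = 0.335000 - (0.539060)/(-1.538769) = 0.685319
s_1 = 0.685319: f = -0.055019, f' = -1.842920 → s_2 = 0.685319 - (-0.055019)/(-1.842920) = 0.655465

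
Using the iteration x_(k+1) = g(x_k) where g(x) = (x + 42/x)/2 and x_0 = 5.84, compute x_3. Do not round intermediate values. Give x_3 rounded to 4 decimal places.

6.4807

x_1 = g(5.840000) = 6.515890
x_2 = g(6.515890) = 6.480836
x_3 = g(6.480836) = 6.480741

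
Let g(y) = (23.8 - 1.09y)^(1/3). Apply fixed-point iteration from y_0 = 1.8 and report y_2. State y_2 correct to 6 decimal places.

y_1 = g(1.800000) = 2.795145
y_2 = g(2.795145) = 2.748078

2.748078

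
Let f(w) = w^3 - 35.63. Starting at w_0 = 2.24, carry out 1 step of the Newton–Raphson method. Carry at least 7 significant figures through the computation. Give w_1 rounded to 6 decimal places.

Newton update: w ← w − f(w)/f'(w).
f'(w) = 3w^2
w_0 = 2.240000: f = -24.390576, f' = 15.052800 → w_1 = 2.240000 - (-24.390576)/(15.052800) = 3.860335

3.860335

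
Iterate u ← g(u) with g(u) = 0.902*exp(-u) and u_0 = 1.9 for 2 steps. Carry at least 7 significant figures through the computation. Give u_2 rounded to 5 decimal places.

u_1 = g(1.900000) = 0.134911
u_2 = g(0.134911) = 0.788162

0.78816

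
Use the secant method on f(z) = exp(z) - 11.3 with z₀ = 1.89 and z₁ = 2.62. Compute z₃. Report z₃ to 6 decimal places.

f(z_0) = -4.680631, f(z_1) = 2.435724
z_2 = 2.620000 - (2.435724)·(2.620000 - 1.890000)/(2.435724 - (-4.680631)) = 2.370142; f(z_2) = -0.601089
z_3 = 2.370142 - (-0.601089)·(2.370142 - 2.620000)/(-0.601089 - (2.435724)) = 2.419597; f(z_3) = -0.058667

2.419597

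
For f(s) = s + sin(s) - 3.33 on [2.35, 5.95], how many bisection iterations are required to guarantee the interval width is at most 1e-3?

Initial width b − a = 5.95 − 2.35 = 3.600000.
After n steps the width is (b−a)/2^n; need (b−a)/2^n ≤ 1e-3.
So n ≥ log₂(3.600000/1e-3) = log₂(3600.0000) ≈ 11.8138.
Hence n = 12.

12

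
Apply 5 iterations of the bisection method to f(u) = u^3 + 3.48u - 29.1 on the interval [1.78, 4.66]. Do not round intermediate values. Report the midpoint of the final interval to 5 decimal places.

2.72500

f(1.780000) = -17.265848, f(4.660000) = 88.311496 (opposite signs)
step 1: m = 3.220000, f(m) = 15.491848 > 0 → root in [1.780000, 3.220000]
step 2: m = 2.500000, f(m) = -4.775000 < 0 → root in [2.500000, 3.220000]
step 3: m = 2.860000, f(m) = 4.246456 > 0 → root in [2.500000, 2.860000]
step 4: m = 2.680000, f(m) = -0.524768 < 0 → root in [2.680000, 2.860000]
step 5: m = 2.770000, f(m) = 1.793533 > 0 → root in [2.680000, 2.770000]
Midpoint of [2.680000, 2.770000] = 2.725000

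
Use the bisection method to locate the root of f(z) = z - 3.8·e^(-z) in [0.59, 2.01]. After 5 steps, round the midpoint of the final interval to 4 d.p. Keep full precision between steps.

1.1891

f(0.590000) = -1.516444, f(2.010000) = 1.500843 (opposite signs)
step 1: m = 1.300000, f(m) = 0.264379 > 0 → root in [0.590000, 1.300000]
step 2: m = 0.945000, f(m) = -0.531982 < 0 → root in [0.945000, 1.300000]
step 3: m = 1.122500, f(m) = -0.114267 < 0 → root in [1.122500, 1.300000]
step 4: m = 1.211250, f(m) = 0.079516 > 0 → root in [1.122500, 1.211250]
step 5: m = 1.166875, f(m) = -0.016211 < 0 → root in [1.166875, 1.211250]
Midpoint of [1.166875, 1.211250] = 1.189062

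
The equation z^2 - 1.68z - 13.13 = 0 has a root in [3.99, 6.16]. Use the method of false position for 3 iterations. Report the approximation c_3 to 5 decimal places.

4.55620

f(3.990000) = -3.913100, f(6.160000) = 14.466800
step 1: c = 4.451995, f(c) = -0.789090 < 0 → new bracket [4.451995, 6.160000]
step 2: c = 4.540339, f(c) = -0.143088 < 0 → new bracket [4.540339, 6.160000]
step 3: c = 4.556202, f(c) = -0.025441 < 0 → new bracket [4.556202, 6.160000]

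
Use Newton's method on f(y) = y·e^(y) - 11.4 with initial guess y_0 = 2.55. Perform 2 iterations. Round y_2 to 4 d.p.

Newton update: y ← y − f(y)/f'(y).
f'(y) = (y + 1)·e^(y)
y_0 = 2.550000: f = 21.258115, f' = 45.465218 → y_1 = 2.550000 - (21.258115)/(45.465218) = 2.082431
y_1 = 2.082431: f = 5.309332, f' = 24.733285 → y_2 = 2.082431 - (5.309332)/(24.733285) = 1.867768

1.8678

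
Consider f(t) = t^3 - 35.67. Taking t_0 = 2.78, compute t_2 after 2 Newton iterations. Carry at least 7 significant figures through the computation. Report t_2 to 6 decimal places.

f'(t) = 3t^2
t_0 = 2.780000: f = -14.185048, f' = 23.185200 → t_1 = 2.780000 - (-14.185048)/(23.185200) = 3.391815
t_1 = 3.391815: f = 3.350819, f' = 34.513222 → t_2 = 3.391815 - (3.350819)/(34.513222) = 3.294727

3.294727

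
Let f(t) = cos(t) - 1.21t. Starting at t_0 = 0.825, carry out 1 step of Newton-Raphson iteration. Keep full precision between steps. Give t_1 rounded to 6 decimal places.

f'(t) = -sin(t) - 1.21
t_0 = 0.825000: f = -0.319693, f' = -1.944548 → t_1 = 0.825000 - (-0.319693)/(-1.944548) = 0.660595

0.660595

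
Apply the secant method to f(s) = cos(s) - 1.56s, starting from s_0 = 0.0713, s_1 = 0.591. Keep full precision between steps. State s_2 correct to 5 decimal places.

0.54233

f(s_0) = 0.886231, f(s_1) = -0.091576
s_2 = 0.591000 - (-0.091576)·(0.591000 - 0.071300)/(-0.091576 - (0.886231)) = 0.542328; f(s_2) = 0.010478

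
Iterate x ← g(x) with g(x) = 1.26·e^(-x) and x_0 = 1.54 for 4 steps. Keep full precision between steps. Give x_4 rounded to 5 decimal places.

x_1 = g(1.540000) = 0.270120
x_2 = g(0.270120) = 0.961743
x_3 = g(0.961743) = 0.481605
x_4 = g(0.481605) = 0.778417

0.77842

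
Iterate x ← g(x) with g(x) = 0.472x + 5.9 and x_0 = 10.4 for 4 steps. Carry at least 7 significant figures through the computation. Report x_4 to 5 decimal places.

11.13581

x_1 = g(10.400000) = 10.808800
x_2 = g(10.808800) = 11.001754
x_3 = g(11.001754) = 11.092828
x_4 = g(11.092828) = 11.135815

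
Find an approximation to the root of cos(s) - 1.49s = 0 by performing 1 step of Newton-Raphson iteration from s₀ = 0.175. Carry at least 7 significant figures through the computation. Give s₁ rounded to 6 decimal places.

0.610054

Newton update: s ← s − f(s)/f'(s).
f'(s) = -sin(s) - 1.49
s_0 = 0.175000: f = 0.723977, f' = -1.664108 → s_1 = 0.175000 - (0.723977)/(-1.664108) = 0.610054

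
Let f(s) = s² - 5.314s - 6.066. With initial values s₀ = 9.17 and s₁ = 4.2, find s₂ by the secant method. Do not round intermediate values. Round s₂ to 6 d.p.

5.533764

Secant update: s_(k+1) = s_k − f(s_k)·(s_k − s_(k-1))/(f(s_k) − f(s_(k-1))).
f(s_0) = 29.293520, f(s_1) = -10.744800
s_2 = 4.200000 - (-10.744800)·(4.200000 - 9.170000)/(-10.744800 - (29.293520)) = 5.533764; f(s_2) = -4.849880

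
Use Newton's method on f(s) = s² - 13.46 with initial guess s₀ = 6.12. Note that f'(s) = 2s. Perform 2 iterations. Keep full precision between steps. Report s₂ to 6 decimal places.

3.697752

s_0 = 6.120000: f = 23.994400, f' = 12.240000 → s_1 = 6.120000 - (23.994400)/(12.240000) = 4.159673
s_1 = 4.159673: f = 3.842881, f' = 8.319346 → s_2 = 4.159673 - (3.842881)/(8.319346) = 3.697752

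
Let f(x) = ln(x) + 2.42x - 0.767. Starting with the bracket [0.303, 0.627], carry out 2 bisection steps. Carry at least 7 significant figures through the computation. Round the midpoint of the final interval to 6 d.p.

0.586500

f(0.303000) = -1.227762, f(0.627000) = 0.283531 (opposite signs)
step 1: m = 0.465000, f(m) = -0.407418 < 0 → root in [0.465000, 0.627000]
step 2: m = 0.546000, f(m) = -0.050816 < 0 → root in [0.546000, 0.627000]
Midpoint of [0.546000, 0.627000] = 0.586500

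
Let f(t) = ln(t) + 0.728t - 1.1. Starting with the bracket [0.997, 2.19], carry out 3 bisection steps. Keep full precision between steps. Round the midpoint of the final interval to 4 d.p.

1.2207

f(0.997000) = -0.377189, f(2.190000) = 1.278222 (opposite signs)
step 1: m = 1.593500, f(m) = 0.526001 > 0 → root in [0.997000, 1.593500]
step 2: m = 1.295250, f(m) = 0.101646 > 0 → root in [0.997000, 1.295250]
step 3: m = 1.146125, f(m) = -0.129234 < 0 → root in [1.146125, 1.295250]
Midpoint of [1.146125, 1.295250] = 1.220687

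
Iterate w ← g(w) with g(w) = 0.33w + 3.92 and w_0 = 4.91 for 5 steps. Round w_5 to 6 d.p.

w_1 = g(4.910000) = 5.540300
w_2 = g(5.540300) = 5.748299
w_3 = g(5.748299) = 5.816939
w_4 = g(5.816939) = 5.839590
w_5 = g(5.839590) = 5.847065

5.847065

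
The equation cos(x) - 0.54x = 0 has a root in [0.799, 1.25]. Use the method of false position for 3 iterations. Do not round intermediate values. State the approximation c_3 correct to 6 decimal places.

f(0.799000) = 0.265964, f(1.250000) = -0.359678
step 1: c = 0.990723, f(c) = 0.013095 > 0 → new bracket [0.990723, 1.250000]
step 2: c = 0.999831, f(c) = 0.000536 > 0 → new bracket [0.999831, 1.250000]
step 3: c = 1.000203, f(c) = 0.000022 > 0 → new bracket [1.000203, 1.250000]

1.000203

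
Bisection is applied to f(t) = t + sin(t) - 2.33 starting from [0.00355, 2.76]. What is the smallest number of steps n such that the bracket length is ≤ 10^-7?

25

Initial width b − a = 2.76 − 0.00355 = 2.756450.
After n steps the width is (b−a)/2^n; need (b−a)/2^n ≤ 10^-7.
So n ≥ log₂(2.756450/10^-7) = log₂(27564500.0000) ≈ 24.7163.
Hence n = 25.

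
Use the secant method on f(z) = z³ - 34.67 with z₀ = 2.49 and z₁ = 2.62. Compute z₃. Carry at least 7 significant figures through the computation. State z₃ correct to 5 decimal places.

f(z_0) = -19.231751, f(z_1) = -16.685272
z_2 = 2.620000 - (-16.685272)·(2.620000 - 2.490000)/(-16.685272 - (-19.231751)) = 3.471798; f(z_2) = 7.176900
z_3 = 3.471798 - (7.176900)·(3.471798 - 2.620000)/(7.176900 - (-16.685272)) = 3.215607; f(z_3) = -1.420208

3.21561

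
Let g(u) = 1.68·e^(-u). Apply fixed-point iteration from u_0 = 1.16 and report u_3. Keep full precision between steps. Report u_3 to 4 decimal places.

0.6229

u_1 = g(1.160000) = 0.526657
u_2 = g(0.526657) = 0.992168
u_3 = g(0.992168) = 0.622897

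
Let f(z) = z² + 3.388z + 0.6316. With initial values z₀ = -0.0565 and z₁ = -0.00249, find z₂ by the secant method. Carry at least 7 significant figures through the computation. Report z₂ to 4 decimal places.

f(z_0) = 0.443370, f(z_1) = 0.623170
z_2 = -0.002490 - (0.623170)·(-0.002490 - -0.056500)/(0.623170 - (0.443370)) = -0.189684; f(z_2) = 0.024931

-0.1897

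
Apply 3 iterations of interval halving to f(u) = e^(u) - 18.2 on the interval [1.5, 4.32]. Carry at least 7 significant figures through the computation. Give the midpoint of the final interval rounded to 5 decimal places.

2.73375

f(1.500000) = -13.718311, f(4.320000) = 56.988628 (opposite signs)
step 1: m = 2.910000, f(m) = 0.156799 > 0 → root in [1.500000, 2.910000]
step 2: m = 2.205000, f(m) = -9.129748 < 0 → root in [2.205000, 2.910000]
step 3: m = 2.557500, f(m) = -5.296482 < 0 → root in [2.557500, 2.910000]
Midpoint of [2.557500, 2.910000] = 2.733750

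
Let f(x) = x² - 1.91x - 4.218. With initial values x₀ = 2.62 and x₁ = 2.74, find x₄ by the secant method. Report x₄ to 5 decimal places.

3.21978

f(x_0) = -2.357800, f(x_1) = -1.943800
x_2 = 2.740000 - (-1.943800)·(2.740000 - 2.620000)/(-1.943800 - (-2.357800)) = 3.303420; f(x_2) = 0.385053
x_3 = 3.303420 - (0.385053)·(3.303420 - 2.740000)/(0.385053 - (-1.943800)) = 3.210264; f(x_3) = -0.043808
x_4 = 3.210264 - (-0.043808)·(3.210264 - 3.303420)/(-0.043808 - (0.385053)) = 3.219780; f(x_4) = -0.000796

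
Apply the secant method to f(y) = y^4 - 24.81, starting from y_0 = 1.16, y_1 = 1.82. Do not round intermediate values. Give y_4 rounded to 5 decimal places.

2.18330

f(y_0) = -22.999361, f(y_1) = -13.838006
y_2 = 1.820000 - (-13.838006)·(1.820000 - 1.160000)/(-13.838006 - (-22.999361)) = 2.816914; f(y_2) = 38.154312
y_3 = 2.816914 - (38.154312)·(2.816914 - 1.820000)/(38.154312 - (-13.838006)) = 2.085334; f(y_3) = -5.899540
y_4 = 2.085334 - (-5.899540)·(2.085334 - 2.816914)/(-5.899540 - (38.154312)) = 2.183304; f(y_4) = -2.087450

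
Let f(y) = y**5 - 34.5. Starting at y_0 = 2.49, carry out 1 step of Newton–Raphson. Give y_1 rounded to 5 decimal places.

2.17149

f'(y) = 5y**4
y_0 = 2.490000: f = 61.218688, f' = 192.206200 → y_1 = 2.490000 - (61.218688)/(192.206200) = 2.171495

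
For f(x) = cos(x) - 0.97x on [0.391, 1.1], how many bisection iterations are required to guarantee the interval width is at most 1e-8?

Initial width b − a = 1.1 − 0.391 = 0.709000.
After n steps the width is (b−a)/2^n; need (b−a)/2^n ≤ 1e-8.
So n ≥ log₂(0.709000/1e-8) = log₂(70900000.0000) ≈ 26.0793.
Hence n = 27.

27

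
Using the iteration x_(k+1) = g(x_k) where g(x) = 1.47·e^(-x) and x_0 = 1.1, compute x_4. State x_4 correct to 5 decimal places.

x_1 = g(1.100000) = 0.489320
x_2 = g(0.489320) = 0.901173
x_3 = g(0.901173) = 0.596957
x_4 = g(0.596957) = 0.809212

0.80921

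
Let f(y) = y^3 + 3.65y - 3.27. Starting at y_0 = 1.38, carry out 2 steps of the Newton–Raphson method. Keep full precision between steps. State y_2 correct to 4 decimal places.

0.7788

Newton update: y ← y − f(y)/f'(y).
f'(y) = 3y^2 + 3.65
y_0 = 1.380000: f = 4.395072, f' = 9.363200 → y_1 = 1.380000 - (4.395072)/(9.363200) = 0.910602
y_1 = 0.910602: f = 0.808762, f' = 6.137585 → y_2 = 0.910602 - (0.808762)/(6.137585) = 0.778830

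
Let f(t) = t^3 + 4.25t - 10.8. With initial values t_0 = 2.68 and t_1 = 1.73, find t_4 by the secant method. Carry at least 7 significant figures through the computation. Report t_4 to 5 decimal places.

f(t_0) = 19.838832, f(t_1) = 1.730217
t_2 = 1.730000 - (1.730217)·(1.730000 - 2.680000)/(1.730217 - (19.838832)) = 1.639231; f(t_2) = 0.571470
t_3 = 1.639231 - (0.571470)·(1.639231 - 1.730000)/(0.571470 - (1.730217)) = 1.594465; f(t_3) = 0.030116
t_4 = 1.594465 - (0.030116)·(1.594465 - 1.639231)/(0.030116 - (0.571470)) = 1.591975; f(t_4) = 0.000568

1.59197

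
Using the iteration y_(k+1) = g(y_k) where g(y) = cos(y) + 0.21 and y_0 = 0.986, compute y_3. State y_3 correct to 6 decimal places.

0.805076

y_1 = g(0.986000) = 0.762030
y_2 = g(0.762030) = 0.933436
y_3 = g(0.933436) = 0.805076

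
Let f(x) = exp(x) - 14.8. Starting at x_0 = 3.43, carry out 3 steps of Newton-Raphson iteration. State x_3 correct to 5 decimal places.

Newton update: x ← x − f(x)/f'(x).
f'(x) = exp(x)
x_0 = 3.430000: f = 16.076643, f' = 30.876643 → x_1 = 3.430000 - (16.076643)/(30.876643) = 2.909327
x_1 = 2.909327: f = 3.544444, f' = 18.344444 → x_2 = 2.909327 - (3.544444)/(18.344444) = 2.716111
x_2 = 2.716111: f = 0.321394, f' = 15.121394 → x_3 = 2.716111 - (0.321394)/(15.121394) = 2.694856

2.69486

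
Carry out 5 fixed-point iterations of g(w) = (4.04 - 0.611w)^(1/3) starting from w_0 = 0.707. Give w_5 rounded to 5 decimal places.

w_1 = g(0.707000) = 1.533757
w_2 = g(1.533757) = 1.458550
w_3 = g(1.458550) = 1.465715
w_4 = g(1.465715) = 1.465035
w_5 = g(1.465035) = 1.465100

1.46510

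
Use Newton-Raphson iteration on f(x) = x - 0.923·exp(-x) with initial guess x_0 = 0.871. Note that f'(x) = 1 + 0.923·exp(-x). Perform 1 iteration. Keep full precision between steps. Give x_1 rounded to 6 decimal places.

Newton update: x ← x − f(x)/f'(x).
x_0 = 0.871000: f = 0.484694, f' = 1.386306 → x_1 = 0.871000 - (0.484694)/(1.386306) = 0.521370

0.521370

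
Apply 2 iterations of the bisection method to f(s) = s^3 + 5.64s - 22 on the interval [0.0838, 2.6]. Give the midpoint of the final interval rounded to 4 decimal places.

f(0.083800) = -21.526780, f(2.600000) = 10.240000 (opposite signs)
step 1: m = 1.341900, f(m) = -12.015331 < 0 → root in [1.341900, 2.600000]
step 2: m = 1.970950, f(m) = -3.227403 < 0 → root in [1.970950, 2.600000]
Midpoint of [1.970950, 2.600000] = 2.285475

2.2855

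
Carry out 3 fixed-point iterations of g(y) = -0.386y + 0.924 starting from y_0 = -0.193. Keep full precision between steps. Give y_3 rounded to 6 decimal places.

0.716108

y_1 = g(-0.193000) = 0.998498
y_2 = g(0.998498) = 0.538580
y_3 = g(0.538580) = 0.716108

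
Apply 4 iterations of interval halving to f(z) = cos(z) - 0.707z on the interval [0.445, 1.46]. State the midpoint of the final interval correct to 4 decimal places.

0.9208

f(0.445000) = 0.587996, f(1.460000) = -0.921650 (opposite signs)
step 1: m = 0.952500, f(m) = -0.093770 < 0 → root in [0.445000, 0.952500]
step 2: m = 0.698750, f(m) = 0.271631 > 0 → root in [0.698750, 0.952500]
step 3: m = 0.825625, f(m) = 0.094381 > 0 → root in [0.825625, 0.952500]
step 4: m = 0.889063, f(m) = 0.001573 > 0 → root in [0.889063, 0.952500]
Midpoint of [0.889063, 0.952500] = 0.920781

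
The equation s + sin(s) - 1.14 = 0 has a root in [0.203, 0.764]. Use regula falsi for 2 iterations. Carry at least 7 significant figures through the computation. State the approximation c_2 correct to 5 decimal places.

f(0.203000) = -0.735391, f(0.764000) = 0.315815
step 1: c = 0.595458, f(c) = 0.016346 > 0 → new bracket [0.203000, 0.595458]
step 2: c = 0.586924, f(c) = 0.000727 > 0 → new bracket [0.203000, 0.586924]

0.58692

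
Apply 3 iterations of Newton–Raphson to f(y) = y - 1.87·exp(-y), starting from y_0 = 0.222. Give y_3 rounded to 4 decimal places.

0.8220

Newton update: y ← y − f(y)/f'(y).
f'(y) = 1 + 1.87·exp(-y)
y_0 = 0.222000: f = -1.275712, f' = 2.497712 → y_1 = 0.222000 - (-1.275712)/(2.497712) = 0.732752
y_1 = 0.732752: f = -0.165941, f' = 1.898693 → y_2 = 0.732752 - (-0.165941)/(1.898693) = 0.820150
y_2 = 0.820150: f = -0.003334, f' = 1.823484 → y_3 = 0.820150 - (-0.003334)/(1.823484) = 0.821978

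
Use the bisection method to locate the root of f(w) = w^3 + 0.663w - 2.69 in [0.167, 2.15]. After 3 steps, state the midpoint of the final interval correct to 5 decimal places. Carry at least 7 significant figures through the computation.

f(0.167000) = -2.574622, f(2.150000) = 8.673825 (opposite signs)
step 1: m = 1.158500, f(m) = -0.367066 < 0 → root in [1.158500, 2.150000]
step 2: m = 1.654250, f(m) = 2.933694 > 0 → root in [1.158500, 1.654250]
step 3: m = 1.406375, f(m) = 1.024083 > 0 → root in [1.158500, 1.406375]
Midpoint of [1.158500, 1.406375] = 1.282437

1.28244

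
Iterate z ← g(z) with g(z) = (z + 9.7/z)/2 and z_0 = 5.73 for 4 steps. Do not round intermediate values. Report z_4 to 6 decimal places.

3.114482

z_1 = g(5.730000) = 3.711422
z_2 = g(3.711422) = 3.162488
z_3 = g(3.162488) = 3.114847
z_4 = g(3.114847) = 3.114482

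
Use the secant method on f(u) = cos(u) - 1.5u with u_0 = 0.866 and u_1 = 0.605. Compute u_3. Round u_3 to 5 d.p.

0.56359

f(u_0) = -0.651121, f(u_1) = -0.084998
u_2 = 0.605000 - (-0.084998)·(0.605000 - 0.866000)/(-0.084998 - (-0.651121)) = 0.565813; f(u_2) = -0.004567
u_3 = 0.565813 - (-0.004567)·(0.565813 - 0.605000)/(-0.004567 - (-0.084998)) = 0.563588; f(u_3) = -0.000039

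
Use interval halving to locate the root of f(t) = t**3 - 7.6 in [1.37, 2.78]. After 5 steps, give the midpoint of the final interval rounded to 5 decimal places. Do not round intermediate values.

f(1.370000) = -5.028647, f(2.780000) = 13.884952 (opposite signs)
step 1: m = 2.075000, f(m) = 1.334172 > 0 → root in [1.370000, 2.075000]
step 2: m = 1.722500, f(m) = -2.489332 < 0 → root in [1.722500, 2.075000]
step 3: m = 1.898750, f(m) = -0.754529 < 0 → root in [1.898750, 2.075000]
step 4: m = 1.986875, f(m) = 0.243531 > 0 → root in [1.898750, 1.986875]
step 5: m = 1.942813, f(m) = -0.266815 < 0 → root in [1.942813, 1.986875]
Midpoint of [1.942813, 1.986875] = 1.964844

1.96484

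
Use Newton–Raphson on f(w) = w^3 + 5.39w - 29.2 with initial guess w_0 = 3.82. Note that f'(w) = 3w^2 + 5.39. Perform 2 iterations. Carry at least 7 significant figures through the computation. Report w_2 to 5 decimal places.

w_0 = 3.820000: f = 47.132768, f' = 49.167200 → w_1 = 3.820000 - (47.132768)/(49.167200) = 2.861378
w_1 = 2.861378: f = 9.650309, f' = 29.952449 → w_2 = 2.861378 - (9.650309)/(29.952449) = 2.539190

2.53919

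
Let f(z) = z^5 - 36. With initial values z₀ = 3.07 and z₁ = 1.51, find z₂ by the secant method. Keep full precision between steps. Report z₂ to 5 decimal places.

Secant update: z_(k+1) = z_k − f(z_k)·(z_k − z_(k-1))/(f(z_k) − f(z_(k-1))).
f(z_0) = 236.704232, f(z_1) = -28.149727
z_2 = 1.510000 - (-28.149727)·(1.510000 - 3.070000)/(-28.149727 - (236.704232)) = 1.675803; f(z_2) = -22.783551

1.67580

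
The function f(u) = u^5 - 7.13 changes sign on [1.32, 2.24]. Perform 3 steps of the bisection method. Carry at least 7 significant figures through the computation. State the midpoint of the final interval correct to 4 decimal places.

f(1.320000) = -3.122536, f(2.240000) = 49.264934 (opposite signs)
step 1: m = 1.780000, f(m) = 10.738990 > 0 → root in [1.320000, 1.780000]
step 2: m = 1.550000, f(m) = 1.816610 > 0 → root in [1.320000, 1.550000]
step 3: m = 1.435000, f(m) = -1.045015 < 0 → root in [1.435000, 1.550000]
Midpoint of [1.435000, 1.550000] = 1.492500

1.4925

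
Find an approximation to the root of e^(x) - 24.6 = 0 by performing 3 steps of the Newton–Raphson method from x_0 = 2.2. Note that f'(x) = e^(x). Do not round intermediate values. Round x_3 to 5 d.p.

Newton update: x ← x − f(x)/f'(x).
x_0 = 2.200000: f = -15.574987, f' = 9.025013 → x_1 = 2.200000 - (-15.574987)/(9.025013) = 3.925758
x_1 = 3.925758: f = 26.091472, f' = 50.691472 → x_2 = 3.925758 - (26.091472)/(50.691472) = 3.411046
x_2 = 3.411046: f = 5.696931, f' = 30.296931 → x_3 = 3.411046 - (5.696931)/(30.296931) = 3.223010

3.22301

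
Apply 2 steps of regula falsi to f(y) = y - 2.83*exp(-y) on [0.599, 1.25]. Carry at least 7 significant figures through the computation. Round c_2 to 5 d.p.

1.02295

f(0.599000) = -0.955691, f(1.250000) = 0.439191
step 1: c = 1.045027, f(c) = 0.049765 > 0 → new bracket [0.599000, 1.045027]
step 2: c = 1.022950, f(c) = 0.005473 > 0 → new bracket [0.599000, 1.022950]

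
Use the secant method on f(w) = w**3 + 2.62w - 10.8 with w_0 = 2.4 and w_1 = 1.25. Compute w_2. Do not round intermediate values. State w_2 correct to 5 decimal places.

f(w_0) = 9.312000, f(w_1) = -5.571875
w_2 = 1.250000 - (-5.571875)·(1.250000 - 2.400000)/(-5.571875 - (9.312000)) = 1.680510; f(w_2) = -1.651113

1.68051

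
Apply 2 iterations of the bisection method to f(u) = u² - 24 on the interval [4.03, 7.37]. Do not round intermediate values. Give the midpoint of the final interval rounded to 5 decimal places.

5.28250

f(4.030000) = -7.759100, f(7.370000) = 30.316900 (opposite signs)
step 1: m = 5.700000, f(m) = 8.490000 > 0 → root in [4.030000, 5.700000]
step 2: m = 4.865000, f(m) = -0.331775 < 0 → root in [4.865000, 5.700000]
Midpoint of [4.865000, 5.700000] = 5.282500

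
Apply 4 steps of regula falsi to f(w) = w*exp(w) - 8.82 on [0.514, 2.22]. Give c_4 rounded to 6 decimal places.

False-position update: c = (a·f(b) − b·f(a))/(f(b) − f(a)); replace the endpoint whose sign matches f(c).
f(0.514000) = -7.960610, f(2.220000) = 11.620275
step 1: c = 1.207574, f(c) = -4.780229 < 0 → new bracket [1.207574, 2.220000]
step 2: c = 1.502664, f(c) = -2.067557 < 0 → new bracket [1.502664, 2.220000]
step 3: c = 1.611019, f(c) = -0.752165 < 0 → new bracket [1.611019, 2.220000]
step 4: c = 1.648041, f(c) = -0.255482 < 0 → new bracket [1.648041, 2.220000]

1.648041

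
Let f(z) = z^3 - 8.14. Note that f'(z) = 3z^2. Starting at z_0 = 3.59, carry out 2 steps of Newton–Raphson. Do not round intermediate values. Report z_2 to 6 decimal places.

2.136099

Newton update: z ← z − f(z)/f'(z).
z_0 = 3.590000: f = 38.128279, f' = 38.664300 → z_1 = 3.590000 - (38.128279)/(38.664300) = 2.603863
z_1 = 2.603863: f = 9.514467, f' = 20.340315 → z_2 = 2.603863 - (9.514467)/(20.340315) = 2.136099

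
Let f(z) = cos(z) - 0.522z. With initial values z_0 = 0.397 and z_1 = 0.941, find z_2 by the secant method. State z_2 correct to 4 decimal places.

f(z_0) = 0.714991, f(z_1) = 0.097778
z_2 = 0.941000 - (0.097778)·(0.941000 - 0.397000)/(0.097778 - (0.714991)) = 1.027180; f(z_2) = -0.018953

1.0272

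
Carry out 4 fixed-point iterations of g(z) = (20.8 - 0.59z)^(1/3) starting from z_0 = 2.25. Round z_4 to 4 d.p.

2.6786

z_1 = g(2.250000) = 2.690340
z_2 = g(2.690340) = 2.678322
z_3 = g(2.678322) = 2.678651
z_4 = g(2.678651) = 2.678642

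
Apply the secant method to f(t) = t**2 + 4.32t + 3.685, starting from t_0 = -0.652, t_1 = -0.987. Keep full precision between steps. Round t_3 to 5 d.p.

Secant update: t_(k+1) = t_k − f(t_k)·(t_k − t_(k-1))/(f(t_k) − f(t_(k-1))).
f(t_0) = 1.293464, f(t_1) = 0.395329
t_2 = -0.987000 - (0.395329)·(-0.987000 - -0.652000)/(0.395329 - (1.293464)) = -1.134456; f(t_2) = 0.071141
t_3 = -1.134456 - (0.071141)·(-1.134456 - -0.987000)/(0.071141 - (0.395329)) = -1.166814; f(t_3) = 0.005818

-1.16681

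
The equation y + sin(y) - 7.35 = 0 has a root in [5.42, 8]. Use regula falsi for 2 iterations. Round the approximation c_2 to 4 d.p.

f(5.420000) = -2.689917, f(8.000000) = 1.639358
step 1: c = 7.023036, f(c) = 0.347214 > 0 → new bracket [5.420000, 7.023036]
step 2: c = 6.839772, f(c) = 0.018064 > 0 → new bracket [5.420000, 6.839772]

6.8398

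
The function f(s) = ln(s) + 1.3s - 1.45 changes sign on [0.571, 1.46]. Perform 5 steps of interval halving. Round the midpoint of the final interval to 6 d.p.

1.057172

f(0.571000) = -1.268066, f(1.460000) = 0.826436 (opposite signs)
step 1: m = 1.015500, f(m) = -0.114469 < 0 → root in [1.015500, 1.460000]
step 2: m = 1.237750, f(m) = 0.372370 > 0 → root in [1.015500, 1.237750]
step 3: m = 1.126625, f(m) = 0.133839 > 0 → root in [1.015500, 1.126625]
step 4: m = 1.071062, f(m) = 0.011032 > 0 → root in [1.015500, 1.071062]
step 5: m = 1.043281, f(m) = -0.051364 < 0 → root in [1.043281, 1.071062]
Midpoint of [1.043281, 1.071062] = 1.057172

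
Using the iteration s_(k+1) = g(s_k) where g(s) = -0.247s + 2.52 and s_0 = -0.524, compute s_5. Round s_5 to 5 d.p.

s_1 = g(-0.524000) = 2.649428
s_2 = g(2.649428) = 1.865591
s_3 = g(1.865591) = 2.059199
s_4 = g(2.059199) = 2.011378
s_5 = g(2.011378) = 2.023190

2.02319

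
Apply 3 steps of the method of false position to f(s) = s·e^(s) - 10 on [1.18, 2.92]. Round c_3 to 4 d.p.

1.6174

f(1.180000) = -6.159838, f(2.920000) = 44.140559
step 1: c = 1.393082, f(c) = -4.389719 < 0 → new bracket [1.393082, 2.920000]
step 2: c = 1.531197, f(c) = -2.920195 < 0 → new bracket [1.531197, 2.920000]
step 3: c = 1.617374, f(c) = -1.848694 < 0 → new bracket [1.617374, 2.920000]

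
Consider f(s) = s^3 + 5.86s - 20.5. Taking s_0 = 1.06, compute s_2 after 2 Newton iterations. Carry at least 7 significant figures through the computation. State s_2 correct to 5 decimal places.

f'(s) = 3s^2 + 5.86
s_0 = 1.060000: f = -13.097384, f' = 9.230800 → s_1 = 1.060000 - (-13.097384)/(9.230800) = 2.478879
s_1 = 2.478879: f = 9.258537, f' = 24.294516 → s_2 = 2.478879 - (9.258537)/(24.294516) = 2.097783

2.09778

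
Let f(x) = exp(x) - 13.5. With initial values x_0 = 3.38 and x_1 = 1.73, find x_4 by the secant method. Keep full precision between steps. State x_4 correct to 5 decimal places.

Secant update: x_(k+1) = x_k − f(x_k)·(x_k − x_(k-1))/(f(x_k) − f(x_(k-1))).
f(x_0) = 15.870771, f(x_1) = -7.859346
x_2 = 1.730000 - (-7.859346)·(1.730000 - 3.380000)/(-7.859346 - (15.870771)) = 2.276475; f(x_2) = -3.757720
x_3 = 2.276475 - (-3.757720)·(2.276475 - 1.730000)/(-3.757720 - (-7.859346)) = 2.777130; f(x_3) = 2.572832
x_4 = 2.777130 - (2.572832)·(2.777130 - 2.276475)/(2.572832 - (-3.757720)) = 2.573657; f(x_4) = -0.386312

2.57366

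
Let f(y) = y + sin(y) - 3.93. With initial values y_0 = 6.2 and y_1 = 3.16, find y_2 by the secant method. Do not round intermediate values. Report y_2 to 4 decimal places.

Secant update: y_(k+1) = y_k − f(y_k)·(y_k − y_(k-1))/(f(y_k) − f(y_(k-1))).
f(y_0) = 2.186911, f(y_1) = -0.788406
y_2 = 3.160000 - (-0.788406)·(3.160000 - 6.200000)/(-0.788406 - (2.186911)) = 3.965546; f(y_2) = -0.698291

3.9655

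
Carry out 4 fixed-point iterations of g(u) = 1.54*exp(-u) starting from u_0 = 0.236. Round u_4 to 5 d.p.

0.58046

u_1 = g(0.236000) = 1.216262
u_2 = g(1.216262) = 0.456357
u_3 = g(0.456357) = 0.975725
u_4 = g(0.975725) = 0.580455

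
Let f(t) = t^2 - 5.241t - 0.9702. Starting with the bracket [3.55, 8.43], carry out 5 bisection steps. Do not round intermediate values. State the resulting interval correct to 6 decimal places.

f(3.550000) = -6.973250, f(8.430000) = 25.913070 (opposite signs)
step 1: m = 5.990000, f(m) = 3.516310 > 0 → root in [3.550000, 5.990000]
step 2: m = 4.770000, f(m) = -3.216870 < 0 → root in [4.770000, 5.990000]
step 3: m = 5.380000, f(m) = -0.222380 < 0 → root in [5.380000, 5.990000]
step 4: m = 5.685000, f(m) = 1.553940 > 0 → root in [5.380000, 5.685000]
step 5: m = 5.532500, f(m) = 0.642524 > 0 → root in [5.380000, 5.532500]

[5.380000, 5.532500]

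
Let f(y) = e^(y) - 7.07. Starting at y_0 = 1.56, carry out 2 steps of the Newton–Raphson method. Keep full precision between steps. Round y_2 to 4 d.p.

1.9598

f'(y) = e^(y)
y_0 = 1.560000: f = -2.311179, f' = 4.758821 → y_1 = 1.560000 - (-2.311179)/(4.758821) = 2.045662
y_1 = 2.045662: f = 0.664277, f' = 7.734277 → y_2 = 2.045662 - (0.664277)/(7.734277) = 1.959775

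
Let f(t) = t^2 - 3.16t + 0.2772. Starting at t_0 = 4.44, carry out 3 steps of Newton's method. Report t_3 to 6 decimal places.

Newton update: t ← t − f(t)/f'(t).
f'(t) = 2t - 3.16
t_0 = 4.440000: f = 5.960400, f' = 5.720000 → t_1 = 4.440000 - (5.960400)/(5.720000) = 3.397972
t_1 = 3.397972: f = 1.085822, f' = 3.635944 → t_2 = 3.397972 - (1.085822)/(3.635944) = 3.099336
t_2 = 3.099336: f = 0.089183, f' = 3.038673 → t_3 = 3.099336 - (0.089183)/(3.038673) = 3.069987

3.069987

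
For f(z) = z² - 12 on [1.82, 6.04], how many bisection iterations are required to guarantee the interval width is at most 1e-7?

Initial width b − a = 6.04 − 1.82 = 4.220000.
After n steps the width is (b−a)/2^n; need (b−a)/2^n ≤ 1e-7.
So n ≥ log₂(4.220000/1e-7) = log₂(42200000.0000) ≈ 25.3307.
Hence n = 26.

26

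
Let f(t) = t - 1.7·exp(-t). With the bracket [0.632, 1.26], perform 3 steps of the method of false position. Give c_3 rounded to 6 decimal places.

False-position update: c = (a·f(b) − b·f(a))/(f(b) − f(a)); replace the endpoint whose sign matches f(c).
f(0.632000) = -0.271597, f(1.260000) = 0.777788
step 1: c = 0.794536, f(c) = 0.026492 > 0 → new bracket [0.632000, 0.794536]
step 2: c = 0.780091, f(c) = 0.000872 > 0 → new bracket [0.632000, 0.780091]
step 3: c = 0.779617, f(c) = 0.000029 > 0 → new bracket [0.632000, 0.779617]

0.779617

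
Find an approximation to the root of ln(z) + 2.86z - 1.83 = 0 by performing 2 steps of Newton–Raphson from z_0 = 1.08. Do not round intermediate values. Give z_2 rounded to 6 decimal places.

f'(z) = 1/z + 2.86
z_0 = 1.080000: f = 1.335761, f' = 3.785926 → z_1 = 1.080000 - (1.335761)/(3.785926) = 0.727177
z_1 = 0.727177: f = -0.068858, f' = 4.235181 → z_2 = 0.727177 - (-0.068858)/(4.235181) = 0.743436

0.743436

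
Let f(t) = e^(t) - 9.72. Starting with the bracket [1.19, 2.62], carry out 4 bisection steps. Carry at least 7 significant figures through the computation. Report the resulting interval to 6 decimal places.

f(1.190000) = -6.432919, f(2.620000) = 4.015724 (opposite signs)
step 1: m = 1.905000, f(m) = -3.000592 < 0 → root in [1.905000, 2.620000]
step 2: m = 2.262500, f(m) = -0.112923 < 0 → root in [2.262500, 2.620000]
step 3: m = 2.441250, f(m) = 1.767391 > 0 → root in [2.262500, 2.441250]
step 4: m = 2.351875, f(m) = 0.785249 > 0 → root in [2.262500, 2.351875]

[2.262500, 2.351875]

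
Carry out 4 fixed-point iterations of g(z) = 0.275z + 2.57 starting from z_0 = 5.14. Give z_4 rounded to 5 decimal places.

z_1 = g(5.140000) = 3.983500
z_2 = g(3.983500) = 3.665462
z_3 = g(3.665462) = 3.578002
z_4 = g(3.578002) = 3.553951

3.55395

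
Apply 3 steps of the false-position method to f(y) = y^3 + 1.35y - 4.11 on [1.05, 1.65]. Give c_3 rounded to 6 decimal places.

1.322631

f(1.050000) = -1.534875, f(1.650000) = 2.609625
step 1: c = 1.272204, f(c) = -0.333458 < 0 → new bracket [1.272204, 1.650000]
step 2: c = 1.315009, f(c) = -0.060759 < 0 → new bracket [1.315009, 1.650000]
step 3: c = 1.322631, f(c) = -0.010699 < 0 → new bracket [1.322631, 1.650000]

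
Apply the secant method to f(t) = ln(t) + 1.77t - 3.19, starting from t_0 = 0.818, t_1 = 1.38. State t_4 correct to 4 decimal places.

f(t_0) = -1.943033, f(t_1) = -0.425317
t_2 = 1.380000 - (-0.425317)·(1.380000 - 0.818000)/(-0.425317 - (-1.943033)) = 1.537492; f(t_2) = -0.038487
t_3 = 1.537492 - (-0.038487)·(1.537492 - 1.380000)/(-0.038487 - (-0.425317)) = 1.553161; f(t_3) = -0.000612
t_4 = 1.553161 - (-0.000612)·(1.553161 - 1.537492)/(-0.000612 - (-0.038487)) = 1.553415; f(t_4) = -0.000001

1.5534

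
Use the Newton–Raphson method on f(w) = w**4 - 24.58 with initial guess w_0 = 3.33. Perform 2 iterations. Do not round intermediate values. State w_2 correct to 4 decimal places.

2.3230

f'(w) = 4w**3
w_0 = 3.330000: f = 98.383703, f' = 147.704148 → w_1 = 3.330000 - (98.383703)/(147.704148) = 2.663914
w_1 = 2.663914: f = 25.779410, f' = 75.617178 → w_2 = 2.663914 - (25.779410)/(75.617178) = 2.322994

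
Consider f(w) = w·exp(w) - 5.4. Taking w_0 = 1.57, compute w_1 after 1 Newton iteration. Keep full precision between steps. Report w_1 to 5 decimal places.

f'(w) = (w + 1)·exp(w)
w_0 = 1.570000: f = 2.146438, f' = 12.353086 → w_1 = 1.570000 - (2.146438)/(12.353086) = 1.396243

1.39624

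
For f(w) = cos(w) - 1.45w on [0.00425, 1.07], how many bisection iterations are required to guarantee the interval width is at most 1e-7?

24

Initial width b − a = 1.07 − 0.00425 = 1.065750.
After n steps the width is (b−a)/2^n; need (b−a)/2^n ≤ 1e-7.
So n ≥ log₂(1.065750/1e-7) = log₂(10657500.0000) ≈ 23.3454.
Hence n = 24.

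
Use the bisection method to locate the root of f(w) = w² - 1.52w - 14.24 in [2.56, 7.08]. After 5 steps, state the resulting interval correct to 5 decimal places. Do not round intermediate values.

[4.53750, 4.67875]

f(2.560000) = -11.577600, f(7.080000) = 25.124800 (opposite signs)
step 1: m = 4.820000, f(m) = 1.666000 > 0 → root in [2.560000, 4.820000]
step 2: m = 3.690000, f(m) = -6.232700 < 0 → root in [3.690000, 4.820000]
step 3: m = 4.255000, f(m) = -2.602575 < 0 → root in [4.255000, 4.820000]
step 4: m = 4.537500, f(m) = -0.548094 < 0 → root in [4.537500, 4.820000]
step 5: m = 4.678750, f(m) = 0.539002 > 0 → root in [4.537500, 4.678750]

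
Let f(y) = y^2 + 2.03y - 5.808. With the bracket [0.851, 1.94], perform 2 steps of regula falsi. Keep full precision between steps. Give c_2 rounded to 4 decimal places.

1.5967

False-position update: c = (a·f(b) − b·f(a))/(f(b) − f(a)); replace the endpoint whose sign matches f(c).
f(0.851000) = -3.356269, f(1.940000) = 1.893800
step 1: c = 1.547177, f(c) = -0.273474 < 0 → new bracket [1.547177, 1.940000]
step 2: c = 1.596745, f(c) = -0.017014 < 0 → new bracket [1.596745, 1.940000]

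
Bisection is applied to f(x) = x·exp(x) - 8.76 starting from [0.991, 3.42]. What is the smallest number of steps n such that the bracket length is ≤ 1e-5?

18

Initial width b − a = 3.42 − 0.991 = 2.429000.
After n steps the width is (b−a)/2^n; need (b−a)/2^n ≤ 1e-5.
So n ≥ log₂(2.429000/1e-5) = log₂(242900.0000) ≈ 17.8900.
Hence n = 18.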